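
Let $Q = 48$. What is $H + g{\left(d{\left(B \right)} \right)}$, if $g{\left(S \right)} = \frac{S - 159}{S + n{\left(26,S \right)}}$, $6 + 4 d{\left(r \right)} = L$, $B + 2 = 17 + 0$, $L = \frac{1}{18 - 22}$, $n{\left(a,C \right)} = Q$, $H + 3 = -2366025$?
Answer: $- \frac{1757961373}{743} \approx -2.366 \cdot 10^{6}$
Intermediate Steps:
$H = -2366028$ ($H = -3 - 2366025 = -2366028$)
$n{\left(a,C \right)} = 48$
$L = - \frac{1}{4}$ ($L = \frac{1}{-4} = - \frac{1}{4} \approx -0.25$)
$B = 15$ ($B = -2 + \left(17 + 0\right) = -2 + 17 = 15$)
$d{\left(r \right)} = - \frac{25}{16}$ ($d{\left(r \right)} = - \frac{3}{2} + \frac{1}{4} \left(- \frac{1}{4}\right) = - \frac{3}{2} - \frac{1}{16} = - \frac{25}{16}$)
$g{\left(S \right)} = \frac{-159 + S}{48 + S}$ ($g{\left(S \right)} = \frac{S - 159}{S + 48} = \frac{-159 + S}{48 + S}$)
$H + g{\left(d{\left(B \right)} \right)} = -2366028 + \frac{-159 - \frac{25}{16}}{48 - \frac{25}{16}} = -2366028 + \frac{1}{\frac{743}{16}} \left(- \frac{2569}{16}\right) = -2366028 + \frac{16}{743} \left(- \frac{2569}{16}\right) = -2366028 - \frac{2569}{743} = - \frac{1757961373}{743}$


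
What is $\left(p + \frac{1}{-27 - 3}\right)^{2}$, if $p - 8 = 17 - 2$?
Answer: $\frac{474721}{900} \approx 527.47$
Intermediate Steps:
$p = 23$ ($p = 8 + \left(17 - 2\right) = 8 + 15 = 23$)
$\left(p + \frac{1}{-27 - 3}\right)^{2} = \left(23 + \frac{1}{-27 - 3}\right)^{2} = \left(23 + \frac{1}{-30}\right)^{2} = \left(23 - \frac{1}{30}\right)^{2} = \left(\frac{689}{30}\right)^{2} = \frac{474721}{900}$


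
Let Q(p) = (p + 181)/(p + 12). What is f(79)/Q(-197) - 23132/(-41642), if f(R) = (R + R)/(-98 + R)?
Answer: -302540883/3164792 ≈ -95.596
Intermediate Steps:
Q(p) = (181 + p)/(12 + p)
f(R) = 2*R/(-98 + R) (f(R) = (2*R)/(-98 + R) = 2*R/(-98 + R))
f(79)/Q(-197) - 23132/(-41642) = (2*79/(-98 + 79))/(((181 - 197)/(12 - 197))) - 23132/(-41642) = (2*79/(-19))/((-16/(-185))) - 23132*(-1/41642) = (2*79*(-1/19))/((-1/185*(-16))) + 11566/20821 = -158/(19*16/185) + 11566/20821 = -158/19*185/16 + 11566/20821 = -14615/152 + 11566/20821 = -302540883/3164792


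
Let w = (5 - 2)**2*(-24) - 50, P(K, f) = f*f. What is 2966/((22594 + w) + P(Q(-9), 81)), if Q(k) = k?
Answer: 2966/28889 ≈ 0.10267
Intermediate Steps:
P(K, f) = f**2
w = -266 (w = 3**2*(-24) - 50 = 9*(-24) - 50 = -216 - 50 = -266)
2966/((22594 + w) + P(Q(-9), 81)) = 2966/((22594 - 266) + 81**2) = 2966/(22328 + 6561) = 2966/28889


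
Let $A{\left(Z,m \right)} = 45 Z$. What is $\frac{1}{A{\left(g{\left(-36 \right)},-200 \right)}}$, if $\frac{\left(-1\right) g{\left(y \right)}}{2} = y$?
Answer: $\frac{1}{3240} \approx 0.00030864$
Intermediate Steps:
$g{\left(y \right)} = - 2 y$
$\frac{1}{A{\left(g{\left(-36 \right)},-200 \right)}} = \frac{1}{45 \left(\left(-2\right) \left(-36\right)\right)} = \frac{1}{45 \cdot 72} = \frac{1}{3240}$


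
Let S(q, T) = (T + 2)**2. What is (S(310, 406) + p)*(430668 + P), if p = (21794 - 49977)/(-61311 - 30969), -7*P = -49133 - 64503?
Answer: 6006877597991017/80745 ≈ 7.4393e+10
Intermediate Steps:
P = 113636/7 (P = -(-49133 - 64503)/7 = -1/7*(-113636) = 113636/7 ≈ 16234.)
S(q, T) = (2 + T)**2
p = 28183/92280 (p = -28183/(-92280) = -28183*(-1/92280) = 28183/92280 ≈ 0.30541)
(S(310, 406) + p)*(430668 + P) = ((2 + 406)**2 + 28183/92280)*(430668 + 113636/7) = (408**2 + 28183/92280)*(3128312/7) = (166464 + 28183/92280)*(3128312/7) = (15361326103/92280)*(3128312/7) = 6006877597991017/80745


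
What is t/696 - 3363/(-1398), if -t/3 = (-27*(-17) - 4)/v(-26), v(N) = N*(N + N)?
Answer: 13515589/5621824 ≈ 2.4041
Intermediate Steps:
v(N) = 2*N² (v(N) = N*(2*N) = 2*N²)
t = -105/104 (t = -3*(-27*(-17) - 4)/(2*(-26)²) = -3*(459 - 4)/(2*676) = -1365/1352 = -3*35/104 = -105/104 ≈ -1.0096)
t/696 - 3363/(-1398) = -105/104/696 - 3363/(-1398) = -105/104*1/696 - 3363*(-1/1398) = -35/24128 + 1121/466 = 13515589/5621824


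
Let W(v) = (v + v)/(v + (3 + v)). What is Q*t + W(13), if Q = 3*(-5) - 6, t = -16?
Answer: 9770/29 ≈ 336.90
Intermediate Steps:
Q = -21 (Q = -15 - 6 = -21)
W(v) = 2*v/(3 + 2*v) (W(v) = (2*v)/(3 + 2*v) = 2*v/(3 + 2*v))
Q*t + W(13) = -21*(-16) + 2*13/(3 + 2*13) = 336 + 2*13/(3 + 26) = 336 + 2*13/29 = 336 + 2*13*(1/29) = 336 + 26/29 = 9770/29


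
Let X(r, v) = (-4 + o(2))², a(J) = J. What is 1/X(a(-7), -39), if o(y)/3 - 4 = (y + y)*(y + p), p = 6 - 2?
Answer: 1/6400 ≈ 0.00015625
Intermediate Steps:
p = 4
o(y) = 12 + 6*y*(4 + y) (o(y) = 12 + 3*((y + y)*(y + 4)) = 12 + 3*((2*y)*(4 + y)) = 12 + 3*(2*y*(4 + y)) = 12 + 6*y*(4 + y))
X(r, v) = 6400 (X(r, v) = (-4 + (12 + 6*2² + 24*2))² = (-4 + (12 + 6*4 + 48))² = (-4 + (12 + 24 + 48))² = (-4 + 84)² = 80² = 6400)
1/X(a(-7), -39) = 1/6400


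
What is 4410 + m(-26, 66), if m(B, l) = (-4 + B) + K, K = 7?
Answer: 4387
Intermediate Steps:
m(B, l) = 3 + B (m(B, l) = (-4 + B) + 7 = 3 + B)
4410 + m(-26, 66) = 4410 + (3 - 26) = 4410 - 23 = 4387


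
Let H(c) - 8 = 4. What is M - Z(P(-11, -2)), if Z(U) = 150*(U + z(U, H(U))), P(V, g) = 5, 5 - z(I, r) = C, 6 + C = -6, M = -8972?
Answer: -12272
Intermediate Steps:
C = -12 (C = -6 - 6 = -12)
H(c) = 12 (H(c) = 8 + 4 = 12)
z(I, r) = 17 (z(I, r) = 5 - 1*(-12) = 5 + 12 = 17)
Z(U) = 2550 + 150*U (Z(U) = 150*(U + 17) = 150*(17 + U) = 2550 + 150*U)
M - Z(P(-11, -2)) = -8972 - (2550 + 150*5) = -8972 - (2550 + 750) = -8972 - 1*3300 = -8972 - 3300 = -12272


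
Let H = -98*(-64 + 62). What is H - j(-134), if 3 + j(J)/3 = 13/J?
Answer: 27509/134 ≈ 205.29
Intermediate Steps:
j(J) = -9 + 39/J (j(J) = -9 + 3*(13/J) = -9 + 39/J)
H = 196 (H = -98*(-2) = 196)
H - j(-134) = 196 - (-9 + 39/(-134)) = 196 - (-9 + 39*(-1/134)) = 196 - (-9 - 39/134) = 196 - 1*(-1245/134) = 196 + 1245/134 = 27509/134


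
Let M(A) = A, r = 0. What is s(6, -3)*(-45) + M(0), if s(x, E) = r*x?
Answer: 0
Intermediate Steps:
s(x, E) = 0 (s(x, E) = 0*x = 0)
s(6, -3)*(-45) + M(0) = 0*(-45) + 0 = 0 + 0 = 0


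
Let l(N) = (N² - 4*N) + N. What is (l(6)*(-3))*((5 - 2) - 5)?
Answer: 108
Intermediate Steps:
l(N) = N² - 3*N
(l(6)*(-3))*((5 - 2) - 5) = ((6*(-3 + 6))*(-3))*((5 - 2) - 5) = ((6*3)*(-3))*(3 - 5) = (18*(-3))*(-2) = -54*(-2) = 108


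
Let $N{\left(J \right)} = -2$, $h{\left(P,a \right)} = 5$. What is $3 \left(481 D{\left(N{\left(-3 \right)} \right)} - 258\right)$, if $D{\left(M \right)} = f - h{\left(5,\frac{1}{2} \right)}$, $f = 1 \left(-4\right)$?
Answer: $-13761$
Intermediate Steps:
$f = -4$
$D{\left(M \right)} = -9$ ($D{\left(M \right)} = -4 - 5 = -9$)
$3 \left(481 D{\left(N{\left(-3 \right)} \right)} - 258\right) = 3 \left(481 \left(-9\right) - 258\right) = 3 \left(-4329 - 258\right) = 3 \left(-4587\right) = -13761$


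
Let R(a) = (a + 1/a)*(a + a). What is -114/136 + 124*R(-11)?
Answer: 2057351/68 ≈ 30255.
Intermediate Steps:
R(a) = 2*a*(a + 1/a) (R(a) = (a + 1/a)*(2*a) = 2*a*(a + 1/a))
-114/136 + 124*R(-11) = -114/136 + 124*(2 + 2*(-11)²) = -114*1/136 + 124*(2 + 2*121) = -57/68 + 124*(2 + 242) = -57/68 + 124*244 = -57/68 + 30256 = 2057351/68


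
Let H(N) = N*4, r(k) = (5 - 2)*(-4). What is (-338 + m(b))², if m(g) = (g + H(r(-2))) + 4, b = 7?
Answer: 140625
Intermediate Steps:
r(k) = -12 (r(k) = 3*(-4) = -12)
H(N) = 4*N
m(g) = -44 + g (m(g) = (g + 4*(-12)) + 4 = (g - 48) + 4 = (-48 + g) + 4 = -44 + g)
(-338 + m(b))² = (-338 + (-44 + 7))² = (-338 - 37)² = (-375)² = 140625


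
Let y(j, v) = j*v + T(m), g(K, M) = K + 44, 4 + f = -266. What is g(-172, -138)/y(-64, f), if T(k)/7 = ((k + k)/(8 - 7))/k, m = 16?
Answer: -64/8647 ≈ -0.0074014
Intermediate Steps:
f = -270 (f = -4 - 266 = -270)
g(K, M) = 44 + K
T(k) = 14 (T(k) = 7*(((k + k)/(8 - 7))/k) = 7*(((2*k)/1)/k) = 7*(((2*k)*1)/k) = 7*((2*k)/k) = 7*2 = 14)
y(j, v) = 14 + j*v (y(j, v) = j*v + 14 = 14 + j*v)
g(-172, -138)/y(-64, f) = (44 - 172)/(14 - 64*(-270)) = -128/(14 + 17280) = -128/17294 = -128*1/17294 = -64/8647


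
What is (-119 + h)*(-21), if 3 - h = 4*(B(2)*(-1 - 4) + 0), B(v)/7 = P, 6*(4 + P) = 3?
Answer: 12726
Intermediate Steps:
P = -7/2 (P = -4 + (⅙)*3 = -4 + ½ = -7/2 ≈ -3.5000)
B(v) = -49/2 (B(v) = 7*(-7/2) = -49/2)
h = -487 (h = 3 - 4*(-49*(-1 - 4)/2 + 0) = 3 - 4*(-49/2*(-5) + 0) = 3 - 4*(245/2 + 0) = 3 - 4*245/2 = 3 - 1*490 = 3 - 490 = -487)
(-119 + h)*(-21) = (-119 - 487)*(-21) = -606*(-21) = 12726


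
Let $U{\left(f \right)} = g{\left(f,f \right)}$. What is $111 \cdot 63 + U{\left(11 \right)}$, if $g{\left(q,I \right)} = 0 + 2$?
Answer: $6995$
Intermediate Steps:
$g{\left(q,I \right)} = 2$
$U{\left(f \right)} = 2$
$111 \cdot 63 + U{\left(11 \right)} = 111 \cdot 63 + 2 = 6993 + 2 = 6995$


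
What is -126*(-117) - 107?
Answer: 14635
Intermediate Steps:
-126*(-117) - 107 = 14742 - 107 = 14635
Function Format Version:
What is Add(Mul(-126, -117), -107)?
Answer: 14635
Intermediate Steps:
Add(Mul(-126, -117), -107) = Add(14742, -107) = 14635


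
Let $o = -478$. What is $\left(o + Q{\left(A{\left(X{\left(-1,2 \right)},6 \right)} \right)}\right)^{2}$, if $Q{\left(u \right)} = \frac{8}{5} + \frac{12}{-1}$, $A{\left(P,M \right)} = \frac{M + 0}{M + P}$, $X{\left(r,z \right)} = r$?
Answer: $\frac{5963364}{25} \approx 2.3853 \cdot 10^{5}$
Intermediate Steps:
$A{\left(P,M \right)} = \frac{M}{M + P}$
$Q{\left(u \right)} = - \frac{52}{5}$ ($Q{\left(u \right)} = 8 \cdot \frac{1}{5} + 12 \left(-1\right) = \frac{8}{5} - 12 = - \frac{52}{5}$)
$\left(o + Q{\left(A{\left(X{\left(-1,2 \right)},6 \right)} \right)}\right)^{2} = \left(-478 - \frac{52}{5}\right)^{2} = \left(- \frac{2442}{5}\right)^{2} = \frac{5963364}{25}$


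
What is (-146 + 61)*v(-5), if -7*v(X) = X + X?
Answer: -850/7 ≈ -121.43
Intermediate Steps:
v(X) = -2*X/7 (v(X) = -(X + X)/7 = -2*X/7)
(-146 + 61)*v(-5) = (-146 + 61)*(-2/7*(-5)) = -85*10/7 = -850/7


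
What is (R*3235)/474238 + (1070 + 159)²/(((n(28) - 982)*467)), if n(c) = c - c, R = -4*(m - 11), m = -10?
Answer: -295845092699/108741350686 ≈ -2.7206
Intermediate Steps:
R = 84 (R = -4*(-10 - 11) = -4*(-21) = 84)
n(c) = 0
(R*3235)/474238 + (1070 + 159)²/(((n(28) - 982)*467)) = (84*3235)/474238 + (1070 + 159)²/(((0 - 982)*467)) = 271740*(1/474238) + 1229²/((-982*467)) = 135870/237119 + 1510441/(-458594) = 135870/237119 + 1510441*(-1/458594) = 135870/237119 - 1510441/458594 = -295845092699/108741350686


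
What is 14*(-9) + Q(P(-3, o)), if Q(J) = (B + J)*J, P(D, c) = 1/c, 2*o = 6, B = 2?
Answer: -1127/9 ≈ -125.22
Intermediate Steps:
o = 3 (o = (½)*6 = 3)
P(D, c) = 1/c
Q(J) = J*(2 + J) (Q(J) = (2 + J)*J = J*(2 + J))
14*(-9) + Q(P(-3, o)) = 14*(-9) + (2 + 1/3)/3 = -126 + (2 + ⅓)/3 = -126 + (⅓)*(7/3) = -126 + 7/9 = -1127/9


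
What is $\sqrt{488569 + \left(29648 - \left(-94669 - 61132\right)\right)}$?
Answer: $\sqrt{674018} \approx 820.99$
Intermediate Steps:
$\sqrt{488569 + \left(29648 - \left(-94669 - 61132\right)\right)} = \sqrt{488569 + \left(29648 - -155801\right)} = \sqrt{488569 + \left(29648 + 155801\right)} = \sqrt{488569 + 185449} = \sqrt{674018}$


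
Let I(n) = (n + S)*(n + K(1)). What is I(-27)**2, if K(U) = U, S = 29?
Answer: 2704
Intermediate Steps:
I(n) = (1 + n)*(29 + n) (I(n) = (n + 29)*(n + 1) = (29 + n)*(1 + n) = (1 + n)*(29 + n))
I(-27)**2 = (29 + (-27)**2 + 30*(-27))**2 = (29 + 729 - 810)**2 = (-52)**2 = 2704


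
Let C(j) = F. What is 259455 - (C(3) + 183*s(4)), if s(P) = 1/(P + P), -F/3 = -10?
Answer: 2075217/8 ≈ 2.5940e+5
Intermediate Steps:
F = 30 (F = -3*(-10) = 30)
C(j) = 30
s(P) = 1/(2*P)
259455 - (C(3) + 183*s(4)) = 259455 - (30 + 183*((½)/4)) = 259455 - (30 + 183*((½)*(¼))) = 259455 - (30 + 183*(⅛)) = 259455 - (30 + 183/8) = 259455 - 1*423/8 = 259455 - 423/8 = 2075217/8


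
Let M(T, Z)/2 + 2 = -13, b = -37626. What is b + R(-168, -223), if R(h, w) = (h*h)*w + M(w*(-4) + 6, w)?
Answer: -6331608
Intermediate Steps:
M(T, Z) = -30 (M(T, Z) = -4 + 2*(-13) = -4 - 26 = -30)
R(h, w) = -30 + w*h² (R(h, w) = (h*h)*w - 30 = h²*w - 30 = w*h² - 30 = -30 + w*h²)
b + R(-168, -223) = -37626 + (-30 - 223*(-168)²) = -37626 + (-30 - 223*28224) = -37626 + (-30 - 6293952) = -37626 - 6293982 = -6331608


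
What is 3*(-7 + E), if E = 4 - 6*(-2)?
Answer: 27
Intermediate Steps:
E = 16 (E = 4 - 1*(-12) = 4 + 12 = 16)
3*(-7 + E) = 3*(-7 + 16) = 3*9 = 27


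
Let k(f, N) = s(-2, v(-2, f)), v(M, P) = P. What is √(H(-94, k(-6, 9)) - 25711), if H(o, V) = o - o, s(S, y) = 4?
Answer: I*√25711 ≈ 160.35*I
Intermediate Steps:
k(f, N) = 4
H(o, V) = 0
√(H(-94, k(-6, 9)) - 25711) = √(0 - 25711) = √(-25711) = I*√25711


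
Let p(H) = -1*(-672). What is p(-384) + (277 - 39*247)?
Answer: -8684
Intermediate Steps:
p(H) = 672
p(-384) + (277 - 39*247) = 672 + (277 - 39*247) = 672 + (277 - 9633) = 672 - 9356 = -8684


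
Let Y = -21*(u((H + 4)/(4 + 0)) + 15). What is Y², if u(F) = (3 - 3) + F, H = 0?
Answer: 112896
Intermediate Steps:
u(F) = F (u(F) = 0 + F = F)
Y = -336 (Y = -21*((0 + 4)/(4 + 0) + 15) = -21*(4/4 + 15) = -21*(4*(¼) + 15) = -21*(1 + 15) = -21*16 = -336)
Y² = (-336)² = 112896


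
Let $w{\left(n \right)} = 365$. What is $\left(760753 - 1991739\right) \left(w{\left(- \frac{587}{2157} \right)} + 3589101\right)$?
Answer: $-4418582393476$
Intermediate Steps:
$\left(760753 - 1991739\right) \left(w{\left(- \frac{587}{2157} \right)} + 3589101\right) = \left(760753 - 1991739\right) \left(365 + 3589101\right) = \left(-1230986\right) 3589466 = -4418582393476$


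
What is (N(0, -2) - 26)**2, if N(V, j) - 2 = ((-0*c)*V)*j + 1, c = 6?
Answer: 529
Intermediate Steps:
N(V, j) = 3 (N(V, j) = 2 + (((-0*6)*V)*j + 1) = 2 + (((-1*0)*V)*j + 1) = 2 + ((0*V)*j + 1) = 2 + (0*j + 1) = 2 + (0 + 1) = 2 + 1 = 3)
(N(0, -2) - 26)**2 = (3 - 26)**2 = (-23)**2 = 529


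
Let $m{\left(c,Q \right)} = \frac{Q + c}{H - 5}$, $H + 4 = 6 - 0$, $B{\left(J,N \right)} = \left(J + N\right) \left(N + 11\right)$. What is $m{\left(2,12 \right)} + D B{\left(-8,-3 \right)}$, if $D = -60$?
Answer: $\frac{15826}{3} \approx 5275.3$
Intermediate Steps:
$B{\left(J,N \right)} = \left(11 + N\right) \left(J + N\right)$ ($B{\left(J,N \right)} = \left(J + N\right) \left(11 + N\right) = \left(11 + N\right) \left(J + N\right)$)
$H = 2$ ($H = -4 + \left(6 - 0\right) = -4 + \left(6 + 0\right) = -4 + 6 = 2$)
$m{\left(c,Q \right)} = - \frac{Q}{3} - \frac{c}{3}$ ($m{\left(c,Q \right)} = \frac{Q + c}{2 - 5} = \frac{Q + c}{-3} = \left(Q + c\right) \left(- \frac{1}{3}\right) = - \frac{Q}{3} - \frac{c}{3}$)
$m{\left(2,12 \right)} + D B{\left(-8,-3 \right)} = \left(\left(- \frac{1}{3}\right) 12 - \frac{2}{3}\right) - 60 \left(\left(-3\right)^{2} + 11 \left(-8\right) + 11 \left(-3\right) - -24\right) = \left(-4 - \frac{2}{3}\right) - 60 \left(9 - 88 - 33 + 24\right) = - \frac{14}{3} - -5280 = - \frac{14}{3} + 5280 = \frac{15826}{3}$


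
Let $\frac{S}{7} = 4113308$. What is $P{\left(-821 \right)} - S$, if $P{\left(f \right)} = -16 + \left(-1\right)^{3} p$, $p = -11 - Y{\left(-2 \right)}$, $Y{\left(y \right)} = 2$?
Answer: $-28793159$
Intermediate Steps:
$S = 28793156$ ($S = 7 \cdot 4113308 = 28793156$)
$p = -13$ ($p = -11 - 2 = -13$)
$P{\left(f \right)} = -3$ ($P{\left(f \right)} = -16 + \left(-1\right)^{3} \left(-13\right) = -16 - -13 = -16 + 13 = -3$)
$P{\left(-821 \right)} - S = -3 - 28793156 = -28793159$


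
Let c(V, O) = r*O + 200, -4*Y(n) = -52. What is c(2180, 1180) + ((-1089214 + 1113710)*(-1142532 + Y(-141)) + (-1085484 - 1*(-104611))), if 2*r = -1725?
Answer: -27989143847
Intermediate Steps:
Y(n) = 13 (Y(n) = -¼*(-52) = 13)
r = -1725/2 (r = (½)*(-1725) = -1725/2 ≈ -862.50)
c(V, O) = 200 - 1725*O/2 (c(V, O) = -1725*O/2 + 200 = 200 - 1725*O/2)
c(2180, 1180) + ((-1089214 + 1113710)*(-1142532 + Y(-141)) + (-1085484 - 1*(-104611))) = (200 - 1725/2*1180) + ((-1089214 + 1113710)*(-1142532 + 13) + (-1085484 - 1*(-104611))) = (200 - 1017750) + (24496*(-1142519) + (-1085484 + 104611)) = -1017550 + (-27987145424 - 980873) = -1017550 - 27988126297 = -27989143847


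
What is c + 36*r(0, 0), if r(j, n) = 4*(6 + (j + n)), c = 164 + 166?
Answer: 1194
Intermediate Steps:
c = 330
r(j, n) = 24 + 4*j + 4*n (r(j, n) = 4*(6 + j + n) = 24 + 4*j + 4*n)
c + 36*r(0, 0) = 330 + 36*(24 + 4*0 + 4*0) = 330 + 36*(24 + 0 + 0) = 330 + 36*24 = 330 + 864 = 1194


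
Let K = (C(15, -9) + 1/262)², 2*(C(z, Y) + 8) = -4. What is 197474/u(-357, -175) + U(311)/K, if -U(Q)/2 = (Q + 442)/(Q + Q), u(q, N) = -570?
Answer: -23404489779883/67551303915 ≈ -346.47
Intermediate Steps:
C(z, Y) = -10 (C(z, Y) = -8 + (½)*(-4) = -8 - 2 = -10)
U(Q) = -(442 + Q)/Q (U(Q) = -2*(Q + 442)/(Q + Q) = -2*(442 + Q)/(2*Q) = -2*(442 + Q)*1/(2*Q) = -(442 + Q)/Q)
K = 6859161/68644 (K = (-10 + 1/262)² = (-2619/262)² = 6859161/68644 ≈ 99.924)
197474/u(-357, -175) + U(311)/K = 197474/(-570) + ((-442 - 1*311)/311)/(6859161/68644) = 197474*(-1/570) + ((-442 - 311)/311)*(68644/6859161) = -98737/285 + ((1/311)*(-753))*(68644/6859161) = -98737/285 - 753/311*68644/6859161 = -98737/285 - 17229644/711066357 = -23404489779883/67551303915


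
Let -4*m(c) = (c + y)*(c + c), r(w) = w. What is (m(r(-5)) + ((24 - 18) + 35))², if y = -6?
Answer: 729/4 ≈ 182.25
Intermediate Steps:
m(c) = -c*(-6 + c)/2 (m(c) = -(c - 6)*(c + c)/4 = -(-6 + c)*2*c/4 = -c*(-6 + c)/2)
(m(r(-5)) + ((24 - 18) + 35))² = ((½)*(-5)*(6 - 1*(-5)) + ((24 - 18) + 35))² = ((½)*(-5)*(6 + 5) + (6 + 35))² = ((½)*(-5)*11 + 41)² = (-55/2 + 41)² = (27/2)² = 729/4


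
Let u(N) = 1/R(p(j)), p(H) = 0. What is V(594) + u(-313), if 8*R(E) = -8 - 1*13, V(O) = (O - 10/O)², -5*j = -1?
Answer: 217850590759/617463 ≈ 3.5282e+5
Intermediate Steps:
j = ⅕ (j = -⅕*(-1) = ⅕ ≈ 0.20000)
R(E) = -21/8 (R(E) = (-8 - 1*13)/8 = (-8 - 13)/8 = (⅛)*(-21) = -21/8)
u(N) = -8/21 (u(N) = 1/(-21/8) = -8/21)
V(594) + u(-313) = (-10 + 594²)²/594² - 8/21 = (-10 + 352836)²/352836 - 8/21 = (1/352836)*352826² - 8/21 = (1/352836)*124486186276 - 8/21 = 31121546569/88209 - 8/21 = 217850590759/617463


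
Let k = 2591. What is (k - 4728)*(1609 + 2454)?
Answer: -8682631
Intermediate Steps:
(k - 4728)*(1609 + 2454) = (2591 - 4728)*(1609 + 2454) = -2137*4063 = -8682631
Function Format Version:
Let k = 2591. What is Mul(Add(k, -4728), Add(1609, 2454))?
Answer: -8682631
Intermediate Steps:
Mul(Add(k, -4728), Add(1609, 2454)) = Mul(Add(2591, -4728), Add(1609, 2454)) = Mul(-2137, 4063) = -8682631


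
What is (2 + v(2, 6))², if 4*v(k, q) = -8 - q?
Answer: 9/4 ≈ 2.2500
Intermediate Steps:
v(k, q) = -2 - q/4 (v(k, q) = (-8 - q)/4 = -2 - q/4)
(2 + v(2, 6))² = (2 + (-2 - ¼*6))² = (2 + (-2 - 3/2))² = (2 - 7/2)² = (-3/2)² = 9/4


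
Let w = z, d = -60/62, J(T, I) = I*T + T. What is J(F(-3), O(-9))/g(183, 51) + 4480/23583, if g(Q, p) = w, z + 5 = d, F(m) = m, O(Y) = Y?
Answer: -2388136/623265 ≈ -3.8317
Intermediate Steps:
J(T, I) = T + I*T
d = -30/31 (d = -60*1/62 = -30/31 ≈ -0.96774)
z = -185/31 (z = -5 - 30/31 = -185/31 ≈ -5.9677)
w = -185/31 ≈ -5.9677
g(Q, p) = -185/31
J(F(-3), O(-9))/g(183, 51) + 4480/23583 = (-3*(1 - 9))/(-185/31) + 4480/23583 = -3*(-8)*(-31/185) + 4480*(1/23583) = 24*(-31/185) + 640/3369 = -744/185 + 640/3369 = -2388136/623265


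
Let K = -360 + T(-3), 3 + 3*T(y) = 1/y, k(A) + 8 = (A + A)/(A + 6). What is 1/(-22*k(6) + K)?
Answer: -9/1864 ≈ -0.0048283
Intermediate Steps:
k(A) = -8 + 2*A/(6 + A) (k(A) = -8 + (A + A)/(A + 6) = -8 + (2*A)/(6 + A) = -8 + 2*A/(6 + A))
T(y) = -1 + 1/(3*y)
K = -3250/9 (K = -360 + (1/3 - 1*(-3))/(-3) = -360 - (1/3 + 3)/3 = -360 - 1/3*10/3 = -360 - 10/9 = -3250/9 ≈ -361.11)
1/(-22*k(6) + K) = 1/(-132*(-8 - 1*6)/(6 + 6) - 3250/9) = 1/(-132*(-8 - 6)/12 - 3250/9) = 1/(-132*(-14)/12 - 3250/9) = 1/(-22*(-7) - 3250/9) = 1/(154 - 3250/9) = 1/(-1864/9) = -9/1864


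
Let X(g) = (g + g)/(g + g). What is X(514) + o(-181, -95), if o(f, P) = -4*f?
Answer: 725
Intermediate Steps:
X(g) = 1 (X(g) = (2*g)/((2*g)) = (2*g)*(1/(2*g)) = 1)
X(514) + o(-181, -95) = 1 - 4*(-181) = 1 + 724 = 725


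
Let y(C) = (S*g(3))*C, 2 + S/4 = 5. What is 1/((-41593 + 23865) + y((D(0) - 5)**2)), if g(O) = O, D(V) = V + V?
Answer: -1/16828 ≈ -5.9425e-5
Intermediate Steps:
D(V) = 2*V
S = 12 (S = -8 + 4*5 = -8 + 20 = 12)
y(C) = 36*C (y(C) = (12*3)*C = 36*C)
1/((-41593 + 23865) + y((D(0) - 5)**2)) = 1/((-41593 + 23865) + 36*(2*0 - 5)**2) = 1/(-17728 + 36*(0 - 5)**2) = 1/(-17728 + 36*(-5)**2) = 1/(-17728 + 36*25) = 1/(-17728 + 900) = 1/(-16828) = -1/16828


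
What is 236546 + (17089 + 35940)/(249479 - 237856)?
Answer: 2749427187/11623 ≈ 2.3655e+5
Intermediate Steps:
236546 + (17089 + 35940)/(249479 - 237856) = 236546 + 53029/11623 = 2749427187/11623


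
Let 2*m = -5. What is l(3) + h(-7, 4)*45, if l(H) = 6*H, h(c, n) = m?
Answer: -189/2 ≈ -94.500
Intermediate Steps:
m = -5/2 (m = (½)*(-5) = -5/2 ≈ -2.5000)
h(c, n) = -5/2
l(3) + h(-7, 4)*45 = 6*3 - 5/2*45 = 18 - 225/2 = -189/2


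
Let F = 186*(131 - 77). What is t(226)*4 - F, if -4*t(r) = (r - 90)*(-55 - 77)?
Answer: 7908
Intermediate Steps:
t(r) = -2970 + 33*r (t(r) = -(r - 90)*(-55 - 77)/4 = -(-90 + r)*(-132)/4 = -(11880 - 132*r)/4 = -2970 + 33*r)
F = 10044 (F = 186*54 = 10044)
t(226)*4 - F = (-2970 + 33*226)*4 - 1*10044 = (-2970 + 7458)*4 - 10044 = 4488*4 - 10044 = 17952 - 10044 = 7908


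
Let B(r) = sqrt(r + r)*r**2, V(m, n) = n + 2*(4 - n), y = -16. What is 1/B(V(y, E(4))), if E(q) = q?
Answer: sqrt(2)/64 ≈ 0.022097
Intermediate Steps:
V(m, n) = 8 - n (V(m, n) = n + (8 - 2*n) = 8 - n)
B(r) = sqrt(2)*r**(5/2) (B(r) = sqrt(2*r)*r**2 = (sqrt(2)*sqrt(r))*r**2 = sqrt(2)*r**(5/2))
1/B(V(y, E(4))) = 1/(sqrt(2)*(8 - 1*4)**(5/2)) = 1/(sqrt(2)*(8 - 4)**(5/2)) = 1/(sqrt(2)*4**(5/2)) = 1/(sqrt(2)*32) = 1/(32*sqrt(2)) = sqrt(2)/64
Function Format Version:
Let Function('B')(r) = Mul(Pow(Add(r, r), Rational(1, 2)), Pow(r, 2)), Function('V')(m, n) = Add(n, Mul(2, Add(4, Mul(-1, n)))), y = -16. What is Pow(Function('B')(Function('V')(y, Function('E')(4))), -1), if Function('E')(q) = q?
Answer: Mul(Rational(1, 64), Pow(2, Rational(1, 2))) ≈ 0.022097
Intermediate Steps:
Function('V')(m, n) = Add(8, Mul(-1, n)) (Function('V')(m, n) = Add(n, Add(8, Mul(-2, n))) = Add(8, Mul(-1, n)))
Function('B')(r) = Mul(Pow(2, Rational(1, 2)), Pow(r, Rational(5, 2))) (Function('B')(r) = Mul(Pow(Mul(2, r), Rational(1, 2)), Pow(r, 2)) = Mul(Mul(Pow(2, Rational(1, 2)), Pow(r, Rational(1, 2))), Pow(r, 2)) = Mul(Pow(2, Rational(1, 2)), Pow(r, Rational(5, 2))))
Pow(Function('B')(Function('V')(y, Function('E')(4))), -1) = Pow(Mul(Pow(2, Rational(1, 2)), Pow(Add(8, Mul(-1, 4)), Rational(5, 2))), -1) = Pow(Mul(Pow(2, Rational(1, 2)), Pow(Add(8, -4), Rational(5, 2))), -1) = Pow(Mul(Pow(2, Rational(1, 2)), Pow(4, Rational(5, 2))), -1) = Pow(Mul(Pow(2, Rational(1, 2)), 32), -1) = Pow(Mul(32, Pow(2, Rational(1, 2))), -1) = Mul(Rational(1, 64), Pow(2, Rational(1, 2)))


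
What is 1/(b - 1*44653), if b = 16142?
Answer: -1/28511 ≈ -3.5074e-5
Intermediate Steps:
1/(b - 1*44653) = 1/(16142 - 1*44653) = 1/(16142 - 44653) = 1/(-28511) = -1/28511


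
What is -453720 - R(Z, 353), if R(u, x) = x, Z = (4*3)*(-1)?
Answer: -454073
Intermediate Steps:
Z = -12 (Z = 12*(-1) = -12)
-453720 - R(Z, 353) = -453720 - 1*353 = -453720 - 353 = -454073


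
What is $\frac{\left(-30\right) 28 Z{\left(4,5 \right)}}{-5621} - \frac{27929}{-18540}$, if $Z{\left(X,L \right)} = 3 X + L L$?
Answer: $\frac{104744587}{14887620} \approx 7.0357$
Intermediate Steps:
$Z{\left(X,L \right)} = L^{2} + 3 X$ ($Z{\left(X,L \right)} = 3 X + L^{2} = L^{2} + 3 X$)
$\frac{\left(-30\right) 28 Z{\left(4,5 \right)}}{-5621} - \frac{27929}{-18540} = \frac{\left(-30\right) 28 \left(5^{2} + 3 \cdot 4\right)}{-5621} - \frac{27929}{-18540} = - 840 \left(25 + 12\right) \left(- \frac{1}{5621}\right) - - \frac{27929}{18540} = \left(-840\right) 37 \left(- \frac{1}{5621}\right) + \frac{27929}{18540} = \left(-31080\right) \left(- \frac{1}{5621}\right) + \frac{27929}{18540} = \frac{4440}{803} + \frac{27929}{18540} = \frac{104744587}{14887620}$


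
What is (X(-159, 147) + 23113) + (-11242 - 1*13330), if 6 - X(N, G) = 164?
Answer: -1617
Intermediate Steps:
X(N, G) = -158 (X(N, G) = 6 - 1*164 = 6 - 164 = -158)
(X(-159, 147) + 23113) + (-11242 - 1*13330) = (-158 + 23113) + (-11242 - 1*13330) = 22955 + (-11242 - 13330) = 22955 - 24572 = -1617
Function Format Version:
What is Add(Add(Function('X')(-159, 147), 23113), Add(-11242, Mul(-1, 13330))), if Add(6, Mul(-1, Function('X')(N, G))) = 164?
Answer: -1617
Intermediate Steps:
Function('X')(N, G) = -158 (Function('X')(N, G) = Add(6, Mul(-1, 164)) = Add(6, -164) = -158)
Add(Add(Function('X')(-159, 147), 23113), Add(-11242, Mul(-1, 13330))) = Add(Add(-158, 23113), Add(-11242, Mul(-1, 13330))) = Add(22955, Add(-11242, -13330)) = Add(22955, -24572) = -1617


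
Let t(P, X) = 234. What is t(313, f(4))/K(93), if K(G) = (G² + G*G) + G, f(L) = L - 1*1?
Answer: 78/5797 ≈ 0.013455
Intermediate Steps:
f(L) = -1 + L (f(L) = L - 1 = -1 + L)
K(G) = G + 2*G² (K(G) = (G² + G²) + G = 2*G² + G = G + 2*G²)
t(313, f(4))/K(93) = 234/((93*(1 + 2*93))) = 234/((93*(1 + 186))) = 234/((93*187)) = 234/17391 = 234*(1/17391) = 78/5797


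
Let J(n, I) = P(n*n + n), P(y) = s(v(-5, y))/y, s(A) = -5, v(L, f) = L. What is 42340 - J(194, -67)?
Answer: 320344441/7566 ≈ 42340.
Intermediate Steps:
P(y) = -5/y
J(n, I) = -5/(n + n**2) (J(n, I) = -5/(n*n + n) = -5/(n**2 + n) = -5/(n + n**2))
42340 - J(194, -67) = 42340 - (-5)/(194*(1 + 194)) = 42340 - (-5)/(194*195) = 42340 - 1*(-1/7566) = 42340 + 1/7566 = 320344441/7566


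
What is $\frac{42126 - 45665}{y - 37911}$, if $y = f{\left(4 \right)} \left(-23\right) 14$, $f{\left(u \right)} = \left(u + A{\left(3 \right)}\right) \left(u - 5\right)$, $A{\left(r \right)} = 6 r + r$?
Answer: $\frac{3539}{29861} \approx 0.11852$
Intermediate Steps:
$A{\left(r \right)} = 7 r$
$f{\left(u \right)} = \left(-5 + u\right) \left(21 + u\right)$ ($f{\left(u \right)} = \left(u + 7 \cdot 3\right) \left(u - 5\right) = \left(u + 21\right) \left(-5 + u\right) = \left(21 + u\right) \left(-5 + u\right) = \left(-5 + u\right) \left(21 + u\right)$)
$y = 8050$ ($y = \left(-105 + 4^{2} + 16 \cdot 4\right) \left(-23\right) 14 = \left(-105 + 16 + 64\right) \left(-23\right) 14 = \left(-25\right) \left(-23\right) 14 = 575 \cdot 14 = 8050$)
$\frac{42126 - 45665}{y - 37911} = \frac{42126 - 45665}{8050 - 37911} = - \frac{3539}{-29861} = \left(-3539\right) \left(- \frac{1}{29861}\right) = \frac{3539}{29861}$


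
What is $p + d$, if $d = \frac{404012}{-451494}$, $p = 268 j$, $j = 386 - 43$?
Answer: $\frac{20751365222}{225747} \approx 91923.0$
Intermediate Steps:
$j = 343$ ($j = 386 - 43 = 343$)
$p = 91924$ ($p = 268 \cdot 343 = 91924$)
$d = - \frac{202006}{225747}$ ($d = 404012 \left(- \frac{1}{451494}\right) = - \frac{202006}{225747} \approx -0.89483$)
$p + d = 91924 - \frac{202006}{225747} = \frac{20751365222}{225747}$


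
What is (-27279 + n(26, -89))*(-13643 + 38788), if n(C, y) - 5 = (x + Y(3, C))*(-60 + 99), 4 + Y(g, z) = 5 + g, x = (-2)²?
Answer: -677959490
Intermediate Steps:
x = 4
Y(g, z) = 1 + g (Y(g, z) = -4 + (5 + g) = 1 + g)
n(C, y) = 317 (n(C, y) = 5 + (4 + (1 + 3))*(-60 + 99) = 5 + (4 + 4)*39 = 5 + 8*39 = 5 + 312 = 317)
(-27279 + n(26, -89))*(-13643 + 38788) = (-27279 + 317)*(-13643 + 38788) = -26962*25145 = -677959490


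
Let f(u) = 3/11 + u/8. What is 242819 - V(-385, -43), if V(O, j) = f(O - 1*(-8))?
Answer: 21372195/88 ≈ 2.4287e+5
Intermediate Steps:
f(u) = 3/11 + u/8 (f(u) = 3*(1/11) + u*(⅛) = 3/11 + u/8)
V(O, j) = 14/11 + O/8 (V(O, j) = 3/11 + (O - 1*(-8))/8 = 3/11 + (O + 8)/8 = 3/11 + (8 + O)/8 = 3/11 + (1 + O/8) = 14/11 + O/8)
242819 - V(-385, -43) = 242819 - (14/11 + (⅛)*(-385)) = 242819 - (14/11 - 385/8) = 242819 - 1*(-4123/88) = 242819 + 4123/88 = 21372195/88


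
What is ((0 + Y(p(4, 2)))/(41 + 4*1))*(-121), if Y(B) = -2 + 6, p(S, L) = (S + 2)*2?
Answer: -484/45 ≈ -10.756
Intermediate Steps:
p(S, L) = 4 + 2*S (p(S, L) = (2 + S)*2 = 4 + 2*S)
Y(B) = 4
((0 + Y(p(4, 2)))/(41 + 4*1))*(-121) = ((0 + 4)/(41 + 4*1))*(-121) = (4/(41 + 4))*(-121) = (4/45)*(-121) = -484/45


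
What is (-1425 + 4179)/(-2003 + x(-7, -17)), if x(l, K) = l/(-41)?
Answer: -6273/4562 ≈ -1.3751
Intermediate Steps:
x(l, K) = -l/41 (x(l, K) = l*(-1/41) = -l/41)
(-1425 + 4179)/(-2003 + x(-7, -17)) = (-1425 + 4179)/(-2003 - 1/41*(-7)) = 2754/(-2003 + 7/41) = 2754/(-82116/41) = 2754*(-41/82116) = -6273/4562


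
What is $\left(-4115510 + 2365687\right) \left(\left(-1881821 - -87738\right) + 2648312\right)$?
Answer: $-1494749551467$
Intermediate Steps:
$\left(-4115510 + 2365687\right) \left(\left(-1881821 - -87738\right) + 2648312\right) = - 1749823 \left(\left(-1881821 + 87738\right) + 2648312\right) = - 1749823 \left(-1794083 + 2648312\right) = \left(-1749823\right) 854229 = -1494749551467$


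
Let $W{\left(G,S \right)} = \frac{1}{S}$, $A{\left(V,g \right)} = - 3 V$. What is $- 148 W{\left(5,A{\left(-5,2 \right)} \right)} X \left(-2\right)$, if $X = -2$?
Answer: $- \frac{592}{15} \approx -39.467$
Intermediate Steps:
$- 148 W{\left(5,A{\left(-5,2 \right)} \right)} X \left(-2\right) = - 148 \frac{1}{\left(-3\right) \left(-5\right)} \left(-2\right) \left(-2\right) = - 148 \cdot \frac{1}{15} \left(-2\right) \left(-2\right) = - 148 \left(\left(- \frac{2}{15}\right) \left(-2\right)\right) = \left(-148\right) \frac{4}{15} = - \frac{592}{15}$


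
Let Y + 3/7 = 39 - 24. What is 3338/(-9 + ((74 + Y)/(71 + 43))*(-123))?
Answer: -443954/13907 ≈ -31.923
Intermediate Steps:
Y = 102/7 (Y = -3/7 + (39 - 24) = -3/7 + 15 = 102/7 ≈ 14.571)
3338/(-9 + ((74 + Y)/(71 + 43))*(-123)) = 3338/(-9 + ((74 + 102/7)/(71 + 43))*(-123)) = 3338/(-9 + ((620/7)/114)*(-123)) = 3338/(-9 + ((620/7)*(1/114))*(-123)) = 3338/(-9 + (310/399)*(-123)) = 3338/(-9 - 12710/133) = 3338/(-13907/133) = 3338*(-133/13907) = -443954/13907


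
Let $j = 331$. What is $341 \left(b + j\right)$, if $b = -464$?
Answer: $-45353$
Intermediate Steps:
$341 \left(b + j\right) = 341 \left(-464 + 331\right) = 341 \left(-133\right) = -45353$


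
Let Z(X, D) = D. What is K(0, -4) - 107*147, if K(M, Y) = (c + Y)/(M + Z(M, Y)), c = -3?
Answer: -62909/4 ≈ -15727.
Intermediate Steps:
K(M, Y) = (-3 + Y)/(M + Y)
K(0, -4) - 107*147 = (-3 - 4)/(0 - 4) - 107*147 = -7/(-4) - 15729 = -¼*(-7) - 15729 = 7/4 - 15729 = -62909/4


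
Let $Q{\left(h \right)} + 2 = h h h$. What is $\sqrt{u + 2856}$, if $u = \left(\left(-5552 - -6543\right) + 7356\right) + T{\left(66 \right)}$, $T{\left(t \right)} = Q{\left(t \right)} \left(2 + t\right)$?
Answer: $\sqrt{19560795} \approx 4422.8$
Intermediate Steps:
$Q{\left(h \right)} = -2 + h^{3}$ ($Q{\left(h \right)} = -2 + h h h = -2 + h^{2} h = -2 + h^{3}$)
$T{\left(t \right)} = \left(-2 + t^{3}\right) \left(2 + t\right)$
$u = 19557939$ ($u = \left(\left(-5552 - -6543\right) + 7356\right) + \left(-2 + 66^{3}\right) \left(2 + 66\right) = \left(\left(-5552 + 6543\right) + 7356\right) + \left(-2 + 287496\right) 68 = \left(991 + 7356\right) + 287494 \cdot 68 = 8347 + 19549592 = 19557939$)
$\sqrt{u + 2856} = \sqrt{19557939 + 2856} = \sqrt{19560795}$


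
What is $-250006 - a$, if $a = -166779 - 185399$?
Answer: $102172$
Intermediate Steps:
$a = -352178$ ($a = -166779 - 185399 = -352178$)
$-250006 - a = -250006 - -352178 = -250006 + 352178 = 102172$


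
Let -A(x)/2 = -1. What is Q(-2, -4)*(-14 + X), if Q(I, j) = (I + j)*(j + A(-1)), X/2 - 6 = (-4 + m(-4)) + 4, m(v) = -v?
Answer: 72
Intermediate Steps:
A(x) = 2 (A(x) = -2*(-1) = 2)
X = 20 (X = 12 + 2*((-4 - 1*(-4)) + 4) = 12 + 2*((-4 + 4) + 4) = 12 + 2*(0 + 4) = 12 + 2*4 = 12 + 8 = 20)
Q(I, j) = (2 + j)*(I + j) (Q(I, j) = (I + j)*(j + 2) = (I + j)*(2 + j) = (2 + j)*(I + j))
Q(-2, -4)*(-14 + X) = ((-4)² + 2*(-2) + 2*(-4) - 2*(-4))*(-14 + 20) = (16 - 4 - 8 + 8)*6 = 12*6 = 72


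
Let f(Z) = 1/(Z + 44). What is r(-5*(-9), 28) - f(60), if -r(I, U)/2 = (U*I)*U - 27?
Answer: -7332625/104 ≈ -70506.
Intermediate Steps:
r(I, U) = 54 - 2*I*U**2 (r(I, U) = -2*((U*I)*U - 27) = -2*((I*U)*U - 27) = -2*(I*U**2 - 27) = -2*(-27 + I*U**2) = 54 - 2*I*U**2)
f(Z) = 1/(44 + Z)
r(-5*(-9), 28) - f(60) = (54 - 2*(-5*(-9))*28**2) - 1/(44 + 60) = (54 - 2*45*784) - 1/104 = (54 - 70560) - 1*1/104 = -70506 - 1/104 = -7332625/104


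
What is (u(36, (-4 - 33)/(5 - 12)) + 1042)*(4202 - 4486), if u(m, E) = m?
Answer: -306152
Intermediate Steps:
(u(36, (-4 - 33)/(5 - 12)) + 1042)*(4202 - 4486) = (36 + 1042)*(4202 - 4486) = 1078*(-284) = -306152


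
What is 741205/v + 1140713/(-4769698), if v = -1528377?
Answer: -5278763518891/7289896720146 ≈ -0.72412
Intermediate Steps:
741205/v + 1140713/(-4769698) = 741205/(-1528377) + 1140713/(-4769698) = 741205*(-1/1528377) + 1140713*(-1/4769698) = -741205/1528377 - 1140713/4769698 = -5278763518891/7289896720146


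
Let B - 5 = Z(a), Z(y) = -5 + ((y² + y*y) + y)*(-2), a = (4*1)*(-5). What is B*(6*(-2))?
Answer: 18720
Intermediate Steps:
a = -20 (a = 4*(-5) = -20)
Z(y) = -5 - 4*y² - 2*y (Z(y) = -5 + ((y² + y²) + y)*(-2) = -5 + (2*y² + y)*(-2) = -5 + (y + 2*y²)*(-2) = -5 + (-4*y² - 2*y) = -5 - 4*y² - 2*y)
B = -1560 (B = 5 + (-5 - 4*(-20)² - 2*(-20)) = 5 + (-5 - 4*400 + 40) = 5 + (-5 - 1600 + 40) = 5 - 1565 = -1560)
B*(6*(-2)) = -9360*(-2) = -1560*(-12) = 18720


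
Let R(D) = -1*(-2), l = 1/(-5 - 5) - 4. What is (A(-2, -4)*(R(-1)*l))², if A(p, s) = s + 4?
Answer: 0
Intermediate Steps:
A(p, s) = 4 + s
l = -41/10 (l = 1/(-10) - 4 = -⅒ - 4 = -41/10 ≈ -4.1000)
R(D) = 2
(A(-2, -4)*(R(-1)*l))² = ((4 - 4)*(2*(-41/10)))² = (0*(-41/5))² = 0² = 0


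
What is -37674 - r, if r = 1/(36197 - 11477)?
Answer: -931301281/24720 ≈ -37674.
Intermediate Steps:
r = 1/24720 ≈ 4.0453e-5
-37674 - r = -37674 - 1*1/24720 = -37674 - 1/24720 = -931301281/24720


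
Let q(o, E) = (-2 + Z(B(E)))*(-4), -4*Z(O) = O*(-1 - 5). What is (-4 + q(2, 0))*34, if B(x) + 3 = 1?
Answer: 544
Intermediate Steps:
B(x) = -2 (B(x) = -3 + 1 = -2)
Z(O) = 3*O/2 (Z(O) = -O*(-1 - 5)/4 = -O*(-6)/4 = -(-3)*O/2 = 3*O/2)
q(o, E) = 20 (q(o, E) = (-2 + (3/2)*(-2))*(-4) = (-2 - 3)*(-4) = -5*(-4) = 20)
(-4 + q(2, 0))*34 = (-4 + 20)*34 = 16*34 = 544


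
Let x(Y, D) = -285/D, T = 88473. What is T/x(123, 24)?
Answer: -707784/95 ≈ -7450.4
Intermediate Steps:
T/x(123, 24) = 88473/((-285/24)) = 88473/((-285*1/24)) = 88473/(-95/8) = 88473*(-8/95) = -707784/95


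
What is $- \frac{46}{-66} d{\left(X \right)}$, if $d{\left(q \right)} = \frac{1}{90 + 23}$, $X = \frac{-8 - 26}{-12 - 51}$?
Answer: $\frac{23}{3729} \approx 0.0061679$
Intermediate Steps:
$X = \frac{34}{63}$ ($X = - \frac{34}{-63} = \left(-34\right) \left(- \frac{1}{63}\right) = \frac{34}{63} \approx 0.53968$)
$d{\left(q \right)} = \frac{1}{113}$
$- \frac{46}{-66} d{\left(X \right)} = - \frac{46}{-66} \cdot \frac{1}{113} = \left(-46\right) \left(- \frac{1}{66}\right) \frac{1}{113} = \frac{23}{33} \cdot \frac{1}{113} = \frac{23}{3729}$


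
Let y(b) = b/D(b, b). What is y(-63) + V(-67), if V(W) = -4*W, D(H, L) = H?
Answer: 269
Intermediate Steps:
y(b) = 1 (y(b) = b/b = 1)
y(-63) + V(-67) = 1 - 4*(-67) = 1 + 268 = 269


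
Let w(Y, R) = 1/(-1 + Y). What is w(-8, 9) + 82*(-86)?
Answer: -63469/9 ≈ -7052.1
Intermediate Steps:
w(-8, 9) + 82*(-86) = 1/(-1 - 8) + 82*(-86) = 1/(-9) - 7052 = -⅑ - 7052 = -63469/9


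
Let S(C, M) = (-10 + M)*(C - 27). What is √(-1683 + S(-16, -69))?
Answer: √1714 ≈ 41.401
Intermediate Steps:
S(C, M) = (-27 + C)*(-10 + M) (S(C, M) = (-10 + M)*(-27 + C) = (-27 + C)*(-10 + M))
√(-1683 + S(-16, -69)) = √(-1683 + (270 - 27*(-69) - 10*(-16) - 16*(-69))) = √(-1683 + (270 + 1863 + 160 + 1104)) = √(-1683 + 3397) = √1714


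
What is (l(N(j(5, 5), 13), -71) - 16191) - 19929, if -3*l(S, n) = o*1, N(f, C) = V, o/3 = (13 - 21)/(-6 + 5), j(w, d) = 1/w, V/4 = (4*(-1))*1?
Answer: -36128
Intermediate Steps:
V = -16 (V = 4*((4*(-1))*1) = 4*(-4*1) = 4*(-4) = -16)
o = 24 (o = 3*((13 - 21)/(-6 + 5)) = 3*(-8/(-1)) = 3*(-8*(-1)) = 3*8 = 24)
N(f, C) = -16
l(S, n) = -8
(l(N(j(5, 5), 13), -71) - 16191) - 19929 = (-8 - 16191) - 19929 = -16199 - 19929 = -36128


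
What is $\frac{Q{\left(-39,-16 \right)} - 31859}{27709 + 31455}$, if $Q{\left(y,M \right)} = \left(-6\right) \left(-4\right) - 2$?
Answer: $- \frac{31837}{59164} \approx -0.53811$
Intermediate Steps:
$Q{\left(y,M \right)} = 22$ ($Q{\left(y,M \right)} = 24 - 2 = 22$)
$\frac{Q{\left(-39,-16 \right)} - 31859}{27709 + 31455} = \frac{22 - 31859}{27709 + 31455} = - \frac{31837}{59164}$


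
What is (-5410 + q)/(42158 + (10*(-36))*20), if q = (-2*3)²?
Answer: -2687/17479 ≈ -0.15373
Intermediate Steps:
q = 36 (q = (-6)² = 36)
(-5410 + q)/(42158 + (10*(-36))*20) = (-5410 + 36)/(42158 + (10*(-36))*20) = -5374/(42158 - 360*20) = -5374/(42158 - 7200) = -5374/34958 = -5374*1/34958 = -2687/17479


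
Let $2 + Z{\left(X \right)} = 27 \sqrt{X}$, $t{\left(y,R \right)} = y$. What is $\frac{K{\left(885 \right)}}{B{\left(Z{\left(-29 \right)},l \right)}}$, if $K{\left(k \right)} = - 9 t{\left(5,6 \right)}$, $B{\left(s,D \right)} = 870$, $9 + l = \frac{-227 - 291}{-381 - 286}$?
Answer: $- \frac{3}{58} \approx -0.051724$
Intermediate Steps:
$Z{\left(X \right)} = -2 + 27 \sqrt{X}$
$l = - \frac{5485}{667}$ ($l = -9 + \frac{-227 - 291}{-381 - 286} = -9 - \frac{518}{-667} = -9 - - \frac{518}{667} = -9 + \frac{518}{667} = - \frac{5485}{667} \approx -8.2234$)
$K{\left(k \right)} = -45$ ($K{\left(k \right)} = \left(-9\right) 5 = -45$)
$\frac{K{\left(885 \right)}}{B{\left(Z{\left(-29 \right)},l \right)}} = - \frac{45}{870} = \left(-45\right) \frac{1}{870} = - \frac{3}{58}$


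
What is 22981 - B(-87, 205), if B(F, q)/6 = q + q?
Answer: 20521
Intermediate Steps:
B(F, q) = 12*q (B(F, q) = 6*(q + q) = 6*(2*q) = 12*q)
22981 - B(-87, 205) = 22981 - 12*205 = 22981 - 1*2460 = 22981 - 2460 = 20521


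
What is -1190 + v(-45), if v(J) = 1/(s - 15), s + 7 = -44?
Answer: -78541/66 ≈ -1190.0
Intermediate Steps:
s = -51 (s = -7 - 44 = -51)
v(J) = -1/66 (v(J) = 1/(-51 - 15) = 1/(-66) = -1/66)
-1190 + v(-45) = -1190 - 1/66 = -78541/66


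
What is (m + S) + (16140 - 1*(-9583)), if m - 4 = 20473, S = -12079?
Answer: 34121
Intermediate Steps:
m = 20477 (m = 4 + 20473 = 20477)
(m + S) + (16140 - 1*(-9583)) = (20477 - 12079) + (16140 - 1*(-9583)) = 8398 + (16140 + 9583) = 8398 + 25723 = 34121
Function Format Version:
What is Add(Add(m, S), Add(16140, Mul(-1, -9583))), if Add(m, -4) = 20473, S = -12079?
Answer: 34121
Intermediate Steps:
m = 20477 (m = Add(4, 20473) = 20477)
Add(Add(m, S), Add(16140, Mul(-1, -9583))) = Add(Add(20477, -12079), Add(16140, Mul(-1, -9583))) = Add(8398, Add(16140, 9583)) = Add(8398, 25723) = 34121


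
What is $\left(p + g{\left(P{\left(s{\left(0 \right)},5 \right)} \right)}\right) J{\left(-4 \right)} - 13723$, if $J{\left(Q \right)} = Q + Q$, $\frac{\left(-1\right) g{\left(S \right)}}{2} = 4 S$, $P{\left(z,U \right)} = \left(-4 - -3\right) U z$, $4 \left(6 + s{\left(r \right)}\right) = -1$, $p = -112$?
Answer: $-10827$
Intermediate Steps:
$s{\left(r \right)} = - \frac{25}{4}$ ($s{\left(r \right)} = -6 + \frac{1}{4} \left(-1\right) = -6 - \frac{1}{4} = - \frac{25}{4}$)
$P{\left(z,U \right)} = - U z$ ($P{\left(z,U \right)} = \left(-4 + 3\right) U z = - U z$)
$g{\left(S \right)} = - 8 S$ ($g{\left(S \right)} = - 2 \cdot 4 S = - 8 S$)
$J{\left(Q \right)} = 2 Q$
$\left(p + g{\left(P{\left(s{\left(0 \right)},5 \right)} \right)}\right) J{\left(-4 \right)} - 13723 = \left(-112 - 8 \left(\left(-1\right) 5 \left(- \frac{25}{4}\right)\right)\right) 2 \left(-4\right) - 13723 = \left(-112 - 250\right) \left(-8\right) - 13723 = \left(-362\right) \left(-8\right) - 13723 = 2896 - 13723 = -10827$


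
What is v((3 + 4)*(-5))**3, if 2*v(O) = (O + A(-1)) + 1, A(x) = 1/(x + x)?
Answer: -328509/64 ≈ -5133.0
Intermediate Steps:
A(x) = 1/(2*x)
v(O) = 1/4 + O/2 (v(O) = ((O + (1/2)/(-1)) + 1)/2 = ((O + (1/2)*(-1)) + 1)/2 = ((O - 1/2) + 1)/2 = ((-1/2 + O) + 1)/2 = (1/2 + O)/2 = 1/4 + O/2)
v((3 + 4)*(-5))**3 = (1/4 + ((3 + 4)*(-5))/2)**3 = (1/4 + (7*(-5))/2)**3 = (1/4 + (1/2)*(-35))**3 = (1/4 - 35/2)**3 = (-69/4)**3 = -328509/64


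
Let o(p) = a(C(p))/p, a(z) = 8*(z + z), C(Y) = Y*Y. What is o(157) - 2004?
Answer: 508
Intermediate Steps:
C(Y) = Y²
a(z) = 16*z (a(z) = 8*(2*z) = 16*z)
o(p) = 16*p (o(p) = (16*p²)/p = 16*p)
o(157) - 2004 = 16*157 - 2004 = 2512 - 2004 = 508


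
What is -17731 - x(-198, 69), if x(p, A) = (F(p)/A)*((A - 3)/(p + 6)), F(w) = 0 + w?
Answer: -6525371/368 ≈ -17732.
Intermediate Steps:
F(w) = w
x(p, A) = p*(-3 + A)/(A*(6 + p)) (x(p, A) = (p/A)*((A - 3)/(p + 6)) = (p/A)*((-3 + A)/(6 + p)) = p*(-3 + A)/(A*(6 + p)))
-17731 - x(-198, 69) = -17731 - (-198)*(-3 + 69)/(69*(6 - 198)) = -17731 - (-198)*66/(69*(-192)) = -17731 - (-198)*(-1)*66/(69*192) = -17731 - 1*363/368 = -17731 - 363/368 = -6525371/368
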